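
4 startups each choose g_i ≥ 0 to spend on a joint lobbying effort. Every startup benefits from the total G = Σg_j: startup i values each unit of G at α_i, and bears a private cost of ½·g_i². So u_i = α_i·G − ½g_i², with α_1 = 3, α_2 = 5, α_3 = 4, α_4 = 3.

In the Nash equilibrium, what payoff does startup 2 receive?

62.5

Startup i's FOC: ∂u_i/∂g_i = α_i − g_i = 0, so g_i* = α_i.
NE contributions = (3, 5, 4, 3); G = 15.
u_2 = α_2·G − ½·(g_2)² = 5·15 − ½·5² = 62.5.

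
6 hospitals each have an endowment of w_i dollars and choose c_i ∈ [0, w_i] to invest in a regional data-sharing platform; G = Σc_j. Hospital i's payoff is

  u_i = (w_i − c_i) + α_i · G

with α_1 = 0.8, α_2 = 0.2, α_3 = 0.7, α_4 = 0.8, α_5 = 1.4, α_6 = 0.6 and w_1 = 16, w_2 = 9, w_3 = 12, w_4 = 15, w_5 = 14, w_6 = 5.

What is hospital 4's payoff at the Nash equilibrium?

26.2

∂u_i/∂c_i = α_i − 1, so hospital i contributes w_i if α_i > 1, else 0.
α_i > 1 for i ∈ {5}; NE contributions (0, 0, 0, 0, 14, 0), G = 14.
u_4 = (15 − 0) + 0.8·14 = 26.2.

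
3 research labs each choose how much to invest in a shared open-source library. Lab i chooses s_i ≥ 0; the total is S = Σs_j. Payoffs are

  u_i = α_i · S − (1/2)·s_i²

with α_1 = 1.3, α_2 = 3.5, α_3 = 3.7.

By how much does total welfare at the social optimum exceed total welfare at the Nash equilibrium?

49.94

Lab i's FOC: ∂u_i/∂s_i = α_i − s_i = 0, so s_i* = α_i.
NE contributions = (1.3, 3.5, 3.7); S = 8.5.
W^NE = (Σα)·S − ½Σα_i² = 8.5² − ½·27.63 = 58.435.
Planner sets s_i = Σα_j = 8.5 for every i, so S^SO = 3·8.5 = 25.5.
W^SO = (Σα)·S^SO − ½·3·(Σα)² = (3/2)·8.5² = 108.375.
Deadweight loss = W^SO − W^NE = 49.94.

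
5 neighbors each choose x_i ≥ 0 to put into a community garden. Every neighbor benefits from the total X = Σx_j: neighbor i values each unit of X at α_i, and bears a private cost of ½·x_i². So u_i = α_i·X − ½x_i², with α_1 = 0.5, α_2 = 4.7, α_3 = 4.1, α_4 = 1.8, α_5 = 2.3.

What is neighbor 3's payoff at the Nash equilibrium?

Neighbor i's FOC: ∂u_i/∂x_i = α_i − x_i = 0, so x_i* = α_i.
NE contributions = (0.5, 4.7, 4.1, 1.8, 2.3); X = 13.4.
u_3 = α_3·X − ½·(x_3)² = 4.1·13.4 − ½·4.1² = 46.535.

46.535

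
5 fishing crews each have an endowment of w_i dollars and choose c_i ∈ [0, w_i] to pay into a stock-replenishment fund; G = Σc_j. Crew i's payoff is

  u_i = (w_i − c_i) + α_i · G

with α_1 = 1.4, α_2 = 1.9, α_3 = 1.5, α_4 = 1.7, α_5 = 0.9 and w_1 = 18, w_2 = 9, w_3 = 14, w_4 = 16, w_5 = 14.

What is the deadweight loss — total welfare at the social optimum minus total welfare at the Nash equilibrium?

∂u_i/∂c_i = α_i − 1, so crew i contributes w_i if α_i > 1, else 0.
α_i > 1 for i ∈ {1, 2, 3, 4}; NE contributions (18, 9, 14, 16, 0), G = 57.
W^NE = Σw_i − G^NE + (Σα_i)·G^NE = 71 + 6.4·57 = 435.8.
Planner: ∂(Σu_j)/∂c_i = Σα_j − 1 = 6.4 > 0, so everyone contributes w_i; G^SO = 71, W^SO = 71 + 6.4·71 = 525.4.
Deadweight loss = 89.6.

89.6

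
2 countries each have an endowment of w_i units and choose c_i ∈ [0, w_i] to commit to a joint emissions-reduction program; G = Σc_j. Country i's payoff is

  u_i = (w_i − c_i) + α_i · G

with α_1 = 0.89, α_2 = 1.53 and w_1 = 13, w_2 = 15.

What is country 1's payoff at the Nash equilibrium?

∂u_i/∂c_i = α_i − 1, so country i contributes w_i if α_i > 1, else 0.
α_i > 1 for i ∈ {2}; NE contributions (0, 15), G = 15.
u_1 = (13 − 0) + 0.89·15 = 26.35.

26.35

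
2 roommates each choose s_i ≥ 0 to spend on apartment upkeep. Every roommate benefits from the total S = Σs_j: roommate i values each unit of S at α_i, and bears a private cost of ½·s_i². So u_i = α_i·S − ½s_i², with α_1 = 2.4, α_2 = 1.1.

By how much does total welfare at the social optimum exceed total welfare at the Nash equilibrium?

Roommate i's FOC: ∂u_i/∂s_i = α_i − s_i = 0, so s_i* = α_i.
NE contributions = (2.4, 1.1); S = 3.5.
W^NE = (Σα)·S − ½Σα_i² = 3.5² − ½·6.97 = 8.765.
Planner sets s_i = Σα_j = 3.5 for every i, so S^SO = 2·3.5 = 7.
W^SO = (Σα)·S^SO − ½·2·(Σα)² = (2/2)·3.5² = 12.25.
Deadweight loss = W^SO − W^NE = 3.485.

3.485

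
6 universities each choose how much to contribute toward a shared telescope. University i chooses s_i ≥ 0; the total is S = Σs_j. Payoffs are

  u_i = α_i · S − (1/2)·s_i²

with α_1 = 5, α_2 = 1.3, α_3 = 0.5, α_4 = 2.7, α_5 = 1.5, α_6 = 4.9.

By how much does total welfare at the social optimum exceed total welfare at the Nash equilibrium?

University i's FOC: ∂u_i/∂s_i = α_i − s_i = 0, so s_i* = α_i.
NE contributions = (5, 1.3, 0.5, 2.7, 1.5, 4.9); S = 15.9.
W^NE = (Σα)·S − ½Σα_i² = 15.9² − ½·60.49 = 222.565.
Planner sets s_i = Σα_j = 15.9 for every i, so S^SO = 6·15.9 = 95.4.
W^SO = (Σα)·S^SO − ½·6·(Σα)² = (6/2)·15.9² = 758.43.
Deadweight loss = W^SO − W^NE = 535.865.

535.865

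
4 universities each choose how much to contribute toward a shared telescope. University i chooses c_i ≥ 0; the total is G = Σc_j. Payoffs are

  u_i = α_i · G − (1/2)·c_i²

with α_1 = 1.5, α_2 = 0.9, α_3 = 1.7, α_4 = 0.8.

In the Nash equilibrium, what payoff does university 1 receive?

6.225

University i's FOC: ∂u_i/∂c_i = α_i − c_i = 0, so c_i* = α_i.
NE contributions = (1.5, 0.9, 1.7, 0.8); G = 4.9.
u_1 = α_1·G − ½·(c_1)² = 1.5·4.9 − ½·1.5² = 6.225.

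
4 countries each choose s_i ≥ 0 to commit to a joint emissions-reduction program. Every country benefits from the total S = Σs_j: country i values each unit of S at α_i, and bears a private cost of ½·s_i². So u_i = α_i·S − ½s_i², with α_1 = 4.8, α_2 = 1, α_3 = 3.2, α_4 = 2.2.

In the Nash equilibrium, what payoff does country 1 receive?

42.24

Country i's FOC: ∂u_i/∂s_i = α_i − s_i = 0, so s_i* = α_i.
NE contributions = (4.8, 1, 3.2, 2.2); S = 11.2.
u_1 = α_1·S − ½·(s_1)² = 4.8·11.2 − ½·4.8² = 42.24.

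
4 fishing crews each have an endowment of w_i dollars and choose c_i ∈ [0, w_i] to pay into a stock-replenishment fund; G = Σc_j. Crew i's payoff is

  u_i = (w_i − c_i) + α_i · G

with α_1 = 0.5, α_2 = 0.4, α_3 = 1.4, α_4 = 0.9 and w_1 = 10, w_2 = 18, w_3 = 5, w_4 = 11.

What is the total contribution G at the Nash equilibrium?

5

∂u_i/∂c_i = α_i − 1, so crew i contributes w_i if α_i > 1, else 0.
α_i > 1 for i ∈ {3}; NE contributions (0, 0, 5, 0), G = 5.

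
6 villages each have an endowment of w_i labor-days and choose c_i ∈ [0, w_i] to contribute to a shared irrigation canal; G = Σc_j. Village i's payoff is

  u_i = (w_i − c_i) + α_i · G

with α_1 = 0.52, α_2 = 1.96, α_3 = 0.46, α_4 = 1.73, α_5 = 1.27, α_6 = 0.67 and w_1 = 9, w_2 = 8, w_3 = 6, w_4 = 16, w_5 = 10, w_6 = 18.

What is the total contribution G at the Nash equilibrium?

34

∂u_i/∂c_i = α_i − 1, so village i contributes w_i if α_i > 1, else 0.
α_i > 1 for i ∈ {2, 4, 5}; NE contributions (0, 8, 0, 16, 10, 0), G = 34.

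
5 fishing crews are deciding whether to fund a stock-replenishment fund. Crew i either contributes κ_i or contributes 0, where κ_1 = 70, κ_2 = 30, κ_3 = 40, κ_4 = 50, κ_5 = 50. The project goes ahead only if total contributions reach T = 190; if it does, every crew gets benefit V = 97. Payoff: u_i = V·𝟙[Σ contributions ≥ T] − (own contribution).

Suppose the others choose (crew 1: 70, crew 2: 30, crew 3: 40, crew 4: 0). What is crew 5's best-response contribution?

Others' total = 140. Contributing 50 brings total to 190 ≥ 190: gain V − κ_5 = 47.
Best response: 50.

50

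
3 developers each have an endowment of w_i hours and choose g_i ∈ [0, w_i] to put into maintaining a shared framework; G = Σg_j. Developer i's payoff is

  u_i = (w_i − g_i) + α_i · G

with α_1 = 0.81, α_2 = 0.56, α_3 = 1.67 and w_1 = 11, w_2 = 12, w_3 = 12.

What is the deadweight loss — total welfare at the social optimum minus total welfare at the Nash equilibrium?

46.92

∂u_i/∂g_i = α_i − 1, so developer i contributes w_i if α_i > 1, else 0.
α_i > 1 for i ∈ {3}; NE contributions (0, 0, 12), G = 12.
W^NE = Σw_i − G^NE + (Σα_i)·G^NE = 35 + 2.04·12 = 59.48.
Planner: ∂(Σu_j)/∂g_i = Σα_j − 1 = 2.04 > 0, so everyone contributes w_i; G^SO = 35, W^SO = 35 + 2.04·35 = 106.4.
Deadweight loss = 46.92.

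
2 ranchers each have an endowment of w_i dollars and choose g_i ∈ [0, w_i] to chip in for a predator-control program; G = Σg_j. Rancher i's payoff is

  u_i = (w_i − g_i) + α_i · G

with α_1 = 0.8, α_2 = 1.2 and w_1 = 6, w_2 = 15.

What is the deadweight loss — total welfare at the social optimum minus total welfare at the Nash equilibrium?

∂u_i/∂g_i = α_i − 1, so rancher i contributes w_i if α_i > 1, else 0.
α_i > 1 for i ∈ {2}; NE contributions (0, 15), G = 15.
W^NE = Σw_i − G^NE + (Σα_i)·G^NE = 21 + 1·15 = 36.
Planner: ∂(Σu_j)/∂g_i = Σα_j − 1 = 1 > 0, so everyone contributes w_i; G^SO = 21, W^SO = 21 + 1·21 = 42.
Deadweight loss = 6.

6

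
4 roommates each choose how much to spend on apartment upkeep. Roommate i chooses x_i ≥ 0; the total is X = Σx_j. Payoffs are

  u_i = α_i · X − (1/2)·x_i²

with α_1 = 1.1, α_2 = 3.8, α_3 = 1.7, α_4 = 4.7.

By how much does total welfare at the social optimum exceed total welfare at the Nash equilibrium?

148.005

Roommate i's FOC: ∂u_i/∂x_i = α_i − x_i = 0, so x_i* = α_i.
NE contributions = (1.1, 3.8, 1.7, 4.7); X = 11.3.
W^NE = (Σα)·X − ½Σα_i² = 11.3² − ½·40.63 = 107.375.
Planner sets x_i = Σα_j = 11.3 for every i, so X^SO = 4·11.3 = 45.2.
W^SO = (Σα)·X^SO − ½·4·(Σα)² = (4/2)·11.3² = 255.38.
Deadweight loss = W^SO − W^NE = 148.005.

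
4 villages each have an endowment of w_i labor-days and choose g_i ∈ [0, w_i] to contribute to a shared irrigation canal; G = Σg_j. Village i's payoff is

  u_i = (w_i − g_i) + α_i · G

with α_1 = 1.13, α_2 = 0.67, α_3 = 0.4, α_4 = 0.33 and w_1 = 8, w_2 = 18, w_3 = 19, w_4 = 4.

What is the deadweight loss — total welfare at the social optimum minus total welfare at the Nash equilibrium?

∂u_i/∂g_i = α_i − 1, so village i contributes w_i if α_i > 1, else 0.
α_i > 1 for i ∈ {1}; NE contributions (8, 0, 0, 0), G = 8.
W^NE = Σw_i − G^NE + (Σα_i)·G^NE = 49 + 1.53·8 = 61.24.
Planner: ∂(Σu_j)/∂g_i = Σα_j − 1 = 1.53 > 0, so everyone contributes w_i; G^SO = 49, W^SO = 49 + 1.53·49 = 123.97.
Deadweight loss = 62.73.

62.73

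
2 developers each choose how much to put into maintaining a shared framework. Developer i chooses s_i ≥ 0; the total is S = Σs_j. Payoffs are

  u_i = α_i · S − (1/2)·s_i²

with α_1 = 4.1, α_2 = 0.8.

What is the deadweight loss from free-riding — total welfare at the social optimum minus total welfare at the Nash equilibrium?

8.725

Developer i's FOC: ∂u_i/∂s_i = α_i − s_i = 0, so s_i* = α_i.
NE contributions = (4.1, 0.8); S = 4.9.
W^NE = (Σα)·S − ½Σα_i² = 4.9² − ½·17.45 = 15.285.
Planner sets s_i = Σα_j = 4.9 for every i, so S^SO = 2·4.9 = 9.8.
W^SO = (Σα)·S^SO − ½·2·(Σα)² = (2/2)·4.9² = 24.01.
Deadweight loss = W^SO − W^NE = 8.725.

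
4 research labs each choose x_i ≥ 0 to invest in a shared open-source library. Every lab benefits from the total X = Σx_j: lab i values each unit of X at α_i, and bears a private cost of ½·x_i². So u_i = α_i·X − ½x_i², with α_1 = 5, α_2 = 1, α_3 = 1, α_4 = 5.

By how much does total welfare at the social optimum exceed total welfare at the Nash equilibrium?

Lab i's FOC: ∂u_i/∂x_i = α_i − x_i = 0, so x_i* = α_i.
NE contributions = (5, 1, 1, 5); X = 12.
W^NE = (Σα)·X − ½Σα_i² = 12² − ½·52 = 118.
Planner sets x_i = Σα_j = 12 for every i, so X^SO = 4·12 = 48.
W^SO = (Σα)·X^SO − ½·4·(Σα)² = (4/2)·12² = 288.
Deadweight loss = W^SO − W^NE = 170.

170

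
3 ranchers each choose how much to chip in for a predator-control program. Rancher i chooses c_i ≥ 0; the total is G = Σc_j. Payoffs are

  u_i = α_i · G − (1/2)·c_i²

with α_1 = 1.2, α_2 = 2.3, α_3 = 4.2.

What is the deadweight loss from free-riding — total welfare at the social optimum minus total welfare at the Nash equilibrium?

41.83

Rancher i's FOC: ∂u_i/∂c_i = α_i − c_i = 0, so c_i* = α_i.
NE contributions = (1.2, 2.3, 4.2); G = 7.7.
W^NE = (Σα)·G − ½Σα_i² = 7.7² − ½·24.37 = 47.105.
Planner sets c_i = Σα_j = 7.7 for every i, so G^SO = 3·7.7 = 23.1.
W^SO = (Σα)·G^SO − ½·3·(Σα)² = (3/2)·7.7² = 88.935.
Deadweight loss = W^SO − W^NE = 41.83.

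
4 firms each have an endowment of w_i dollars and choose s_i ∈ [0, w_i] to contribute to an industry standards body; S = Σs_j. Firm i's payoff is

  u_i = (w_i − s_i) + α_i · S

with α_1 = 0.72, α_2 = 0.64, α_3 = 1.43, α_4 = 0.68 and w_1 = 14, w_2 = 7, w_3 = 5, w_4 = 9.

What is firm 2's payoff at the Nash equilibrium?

∂u_i/∂s_i = α_i − 1, so firm i contributes w_i if α_i > 1, else 0.
α_i > 1 for i ∈ {3}; NE contributions (0, 0, 5, 0), S = 5.
u_2 = (7 − 0) + 0.64·5 = 10.2.

10.2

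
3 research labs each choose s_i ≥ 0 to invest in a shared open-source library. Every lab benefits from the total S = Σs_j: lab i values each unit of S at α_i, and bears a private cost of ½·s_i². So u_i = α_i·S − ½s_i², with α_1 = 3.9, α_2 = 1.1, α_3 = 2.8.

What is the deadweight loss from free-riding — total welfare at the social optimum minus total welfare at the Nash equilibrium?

Lab i's FOC: ∂u_i/∂s_i = α_i − s_i = 0, so s_i* = α_i.
NE contributions = (3.9, 1.1, 2.8); S = 7.8.
W^NE = (Σα)·S − ½Σα_i² = 7.8² − ½·24.26 = 48.71.
Planner sets s_i = Σα_j = 7.8 for every i, so S^SO = 3·7.8 = 23.4.
W^SO = (Σα)·S^SO − ½·3·(Σα)² = (3/2)·7.8² = 91.26.
Deadweight loss = W^SO − W^NE = 42.55.

42.55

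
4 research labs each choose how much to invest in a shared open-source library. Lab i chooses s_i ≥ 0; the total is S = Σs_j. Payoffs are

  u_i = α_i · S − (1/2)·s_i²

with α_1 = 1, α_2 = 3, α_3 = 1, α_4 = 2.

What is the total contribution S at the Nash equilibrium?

7

Lab i's FOC: ∂u_i/∂s_i = α_i − s_i = 0, so s_i* = α_i.
NE contributions = (1, 3, 1, 2); S = 7.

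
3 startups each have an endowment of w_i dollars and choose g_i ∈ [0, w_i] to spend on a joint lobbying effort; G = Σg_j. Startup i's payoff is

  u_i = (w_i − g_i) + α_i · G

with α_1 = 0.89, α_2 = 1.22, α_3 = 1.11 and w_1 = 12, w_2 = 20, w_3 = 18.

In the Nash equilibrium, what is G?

38

∂u_i/∂g_i = α_i − 1, so startup i contributes w_i if α_i > 1, else 0.
α_i > 1 for i ∈ {2, 3}; NE contributions (0, 20, 18), G = 38.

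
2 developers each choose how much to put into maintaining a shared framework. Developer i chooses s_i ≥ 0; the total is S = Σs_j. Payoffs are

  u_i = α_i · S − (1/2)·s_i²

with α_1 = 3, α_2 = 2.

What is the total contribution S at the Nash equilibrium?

5

Developer i's FOC: ∂u_i/∂s_i = α_i − s_i = 0, so s_i* = α_i.
NE contributions = (3, 2); S = 5.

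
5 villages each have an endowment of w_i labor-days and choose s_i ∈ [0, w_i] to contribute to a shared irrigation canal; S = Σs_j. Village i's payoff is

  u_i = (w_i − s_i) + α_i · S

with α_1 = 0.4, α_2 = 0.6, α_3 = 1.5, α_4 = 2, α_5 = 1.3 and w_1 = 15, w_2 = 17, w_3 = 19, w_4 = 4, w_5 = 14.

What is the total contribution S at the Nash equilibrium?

37

∂u_i/∂s_i = α_i − 1, so village i contributes w_i if α_i > 1, else 0.
α_i > 1 for i ∈ {3, 4, 5}; NE contributions (0, 0, 19, 4, 14), S = 37.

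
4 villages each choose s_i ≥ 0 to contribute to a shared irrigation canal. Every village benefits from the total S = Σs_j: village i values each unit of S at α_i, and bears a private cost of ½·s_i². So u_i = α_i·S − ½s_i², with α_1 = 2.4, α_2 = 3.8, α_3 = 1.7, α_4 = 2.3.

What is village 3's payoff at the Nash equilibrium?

Village i's FOC: ∂u_i/∂s_i = α_i − s_i = 0, so s_i* = α_i.
NE contributions = (2.4, 3.8, 1.7, 2.3); S = 10.2.
u_3 = α_3·S − ½·(s_3)² = 1.7·10.2 − ½·1.7² = 15.895.

15.895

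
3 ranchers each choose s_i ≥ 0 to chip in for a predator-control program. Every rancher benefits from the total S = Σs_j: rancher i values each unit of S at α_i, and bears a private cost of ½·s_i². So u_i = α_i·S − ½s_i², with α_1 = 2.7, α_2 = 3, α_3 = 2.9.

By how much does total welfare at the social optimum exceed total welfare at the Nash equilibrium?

Rancher i's FOC: ∂u_i/∂s_i = α_i − s_i = 0, so s_i* = α_i.
NE contributions = (2.7, 3, 2.9); S = 8.6.
W^NE = (Σα)·S − ½Σα_i² = 8.6² − ½·24.7 = 61.61.
Planner sets s_i = Σα_j = 8.6 for every i, so S^SO = 3·8.6 = 25.8.
W^SO = (Σα)·S^SO − ½·3·(Σα)² = (3/2)·8.6² = 110.94.
Deadweight loss = W^SO − W^NE = 49.33.

49.33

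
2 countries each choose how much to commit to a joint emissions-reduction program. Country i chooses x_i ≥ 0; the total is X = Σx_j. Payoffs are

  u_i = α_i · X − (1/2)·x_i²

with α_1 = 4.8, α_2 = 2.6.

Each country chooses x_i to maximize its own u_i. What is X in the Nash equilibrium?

Country i's FOC: ∂u_i/∂x_i = α_i − x_i = 0, so x_i* = α_i.
NE contributions = (4.8, 2.6); X = 7.4.

7.4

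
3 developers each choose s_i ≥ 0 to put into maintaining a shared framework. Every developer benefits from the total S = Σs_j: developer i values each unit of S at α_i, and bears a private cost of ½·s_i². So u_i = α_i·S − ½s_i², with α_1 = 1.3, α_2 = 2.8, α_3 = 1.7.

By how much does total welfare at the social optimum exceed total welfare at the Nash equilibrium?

Developer i's FOC: ∂u_i/∂s_i = α_i − s_i = 0, so s_i* = α_i.
NE contributions = (1.3, 2.8, 1.7); S = 5.8.
W^NE = (Σα)·S − ½Σα_i² = 5.8² − ½·12.42 = 27.43.
Planner sets s_i = Σα_j = 5.8 for every i, so S^SO = 3·5.8 = 17.4.
W^SO = (Σα)·S^SO − ½·3·(Σα)² = (3/2)·5.8² = 50.46.
Deadweight loss = W^SO − W^NE = 23.03.

23.03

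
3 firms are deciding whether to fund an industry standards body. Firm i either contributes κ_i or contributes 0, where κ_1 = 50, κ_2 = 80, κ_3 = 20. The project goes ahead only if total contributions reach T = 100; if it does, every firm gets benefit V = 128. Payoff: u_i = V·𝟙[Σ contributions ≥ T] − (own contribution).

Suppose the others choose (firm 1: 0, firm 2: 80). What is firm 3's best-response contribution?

20

Others' total = 80. Contributing 20 brings total to 100 ≥ 100: gain V − κ_3 = 108.
Best response: 20.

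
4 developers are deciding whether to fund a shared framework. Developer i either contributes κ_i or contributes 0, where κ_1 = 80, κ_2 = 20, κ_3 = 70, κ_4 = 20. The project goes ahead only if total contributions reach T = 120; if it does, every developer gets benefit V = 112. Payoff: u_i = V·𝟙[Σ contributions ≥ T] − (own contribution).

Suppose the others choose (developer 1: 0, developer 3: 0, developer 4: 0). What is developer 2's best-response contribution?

0

Others' total = 0. Even contributing 20 gives 20 < 120: no benefit either way.
Best response: 0.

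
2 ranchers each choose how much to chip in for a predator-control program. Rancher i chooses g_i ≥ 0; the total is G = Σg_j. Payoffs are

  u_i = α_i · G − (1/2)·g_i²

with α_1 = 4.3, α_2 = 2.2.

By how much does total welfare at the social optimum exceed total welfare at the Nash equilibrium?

11.665

Rancher i's FOC: ∂u_i/∂g_i = α_i − g_i = 0, so g_i* = α_i.
NE contributions = (4.3, 2.2); G = 6.5.
W^NE = (Σα)·G − ½Σα_i² = 6.5² − ½·23.33 = 30.585.
Planner sets g_i = Σα_j = 6.5 for every i, so G^SO = 2·6.5 = 13.
W^SO = (Σα)·G^SO − ½·2·(Σα)² = (2/2)·6.5² = 42.25.
Deadweight loss = W^SO − W^NE = 11.665.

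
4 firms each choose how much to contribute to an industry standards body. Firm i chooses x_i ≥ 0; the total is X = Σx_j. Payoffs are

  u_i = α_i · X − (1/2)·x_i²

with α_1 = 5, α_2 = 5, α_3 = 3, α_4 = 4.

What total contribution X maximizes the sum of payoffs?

68

Planner FOC: ∂(Σu_j)/∂x_i = (Σα_j) − x_i = 0, so x_i^SO = Σα_j = 17 for every i; X^SO = 68.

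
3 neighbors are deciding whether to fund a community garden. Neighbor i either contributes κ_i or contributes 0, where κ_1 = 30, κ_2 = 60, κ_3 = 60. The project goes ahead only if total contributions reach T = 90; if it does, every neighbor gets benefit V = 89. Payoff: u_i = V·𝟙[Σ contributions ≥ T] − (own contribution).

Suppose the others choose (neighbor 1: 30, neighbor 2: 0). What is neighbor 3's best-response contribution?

Others' total = 30. Contributing 60 brings total to 90 ≥ 90: gain V − κ_3 = 29.
Best response: 60.

60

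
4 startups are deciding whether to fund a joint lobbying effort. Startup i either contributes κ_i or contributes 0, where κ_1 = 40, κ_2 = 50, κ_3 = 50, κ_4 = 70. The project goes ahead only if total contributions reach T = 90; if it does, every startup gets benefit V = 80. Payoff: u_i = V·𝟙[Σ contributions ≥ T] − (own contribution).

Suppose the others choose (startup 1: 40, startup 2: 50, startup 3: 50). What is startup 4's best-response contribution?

0

Others' total = 140 ≥ 90; contributing adds cost 70 for no extra benefit.
Best response: 0.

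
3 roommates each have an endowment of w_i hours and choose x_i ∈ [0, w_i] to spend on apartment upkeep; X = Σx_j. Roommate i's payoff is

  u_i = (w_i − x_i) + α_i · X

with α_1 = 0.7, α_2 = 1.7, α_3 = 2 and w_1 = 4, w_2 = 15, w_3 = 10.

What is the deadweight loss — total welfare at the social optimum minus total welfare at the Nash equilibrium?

13.6

∂u_i/∂x_i = α_i − 1, so roommate i contributes w_i if α_i > 1, else 0.
α_i > 1 for i ∈ {2, 3}; NE contributions (0, 15, 10), X = 25.
W^NE = Σw_i − X^NE + (Σα_i)·X^NE = 29 + 3.4·25 = 114.
Planner: ∂(Σu_j)/∂x_i = Σα_j − 1 = 3.4 > 0, so everyone contributes w_i; X^SO = 29, W^SO = 29 + 3.4·29 = 127.6.
Deadweight loss = 13.6.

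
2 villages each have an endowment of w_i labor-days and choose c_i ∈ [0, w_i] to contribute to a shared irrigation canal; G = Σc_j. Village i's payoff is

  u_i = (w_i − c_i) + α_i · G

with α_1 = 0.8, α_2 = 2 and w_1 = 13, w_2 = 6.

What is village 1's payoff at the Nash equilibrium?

17.8

∂u_i/∂c_i = α_i − 1, so village i contributes w_i if α_i > 1, else 0.
α_i > 1 for i ∈ {2}; NE contributions (0, 6), G = 6.
u_1 = (13 − 0) + 0.8·6 = 17.8.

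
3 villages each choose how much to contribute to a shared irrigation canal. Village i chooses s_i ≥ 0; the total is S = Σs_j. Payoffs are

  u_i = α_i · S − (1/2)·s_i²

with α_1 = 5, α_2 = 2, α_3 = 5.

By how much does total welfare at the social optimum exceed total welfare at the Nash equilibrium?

99

Village i's FOC: ∂u_i/∂s_i = α_i − s_i = 0, so s_i* = α_i.
NE contributions = (5, 2, 5); S = 12.
W^NE = (Σα)·S − ½Σα_i² = 12² − ½·54 = 117.
Planner sets s_i = Σα_j = 12 for every i, so S^SO = 3·12 = 36.
W^SO = (Σα)·S^SO − ½·3·(Σα)² = (3/2)·12² = 216.
Deadweight loss = W^SO − W^NE = 99.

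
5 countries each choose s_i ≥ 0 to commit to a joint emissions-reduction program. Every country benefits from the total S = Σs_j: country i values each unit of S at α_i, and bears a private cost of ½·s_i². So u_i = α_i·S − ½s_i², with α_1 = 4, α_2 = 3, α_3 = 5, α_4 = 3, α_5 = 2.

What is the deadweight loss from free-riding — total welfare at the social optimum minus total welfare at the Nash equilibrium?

465

Country i's FOC: ∂u_i/∂s_i = α_i − s_i = 0, so s_i* = α_i.
NE contributions = (4, 3, 5, 3, 2); S = 17.
W^NE = (Σα)·S − ½Σα_i² = 17² − ½·63 = 257.5.
Planner sets s_i = Σα_j = 17 for every i, so S^SO = 5·17 = 85.
W^SO = (Σα)·S^SO − ½·5·(Σα)² = (5/2)·17² = 722.5.
Deadweight loss = W^SO − W^NE = 465.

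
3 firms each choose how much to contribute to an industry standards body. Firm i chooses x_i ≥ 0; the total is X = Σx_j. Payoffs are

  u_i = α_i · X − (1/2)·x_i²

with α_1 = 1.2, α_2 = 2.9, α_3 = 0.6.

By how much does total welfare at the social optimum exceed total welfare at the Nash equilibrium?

Firm i's FOC: ∂u_i/∂x_i = α_i − x_i = 0, so x_i* = α_i.
NE contributions = (1.2, 2.9, 0.6); X = 4.7.
W^NE = (Σα)·X − ½Σα_i² = 4.7² − ½·10.21 = 16.985.
Planner sets x_i = Σα_j = 4.7 for every i, so X^SO = 3·4.7 = 14.1.
W^SO = (Σα)·X^SO − ½·3·(Σα)² = (3/2)·4.7² = 33.135.
Deadweight loss = W^SO − W^NE = 16.15.

16.15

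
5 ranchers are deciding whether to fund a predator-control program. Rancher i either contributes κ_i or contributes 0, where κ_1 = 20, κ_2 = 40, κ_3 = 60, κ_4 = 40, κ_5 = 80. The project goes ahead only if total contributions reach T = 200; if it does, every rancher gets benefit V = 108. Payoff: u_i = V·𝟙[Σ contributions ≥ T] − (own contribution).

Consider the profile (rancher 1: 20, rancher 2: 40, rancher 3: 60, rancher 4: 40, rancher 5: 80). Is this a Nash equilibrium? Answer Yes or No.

No

Total = 240 ≥ 200: provided.
Rancher 1 (pledges 20, payoff 88): dropping to 0 → total 220, payoff 108. Profitable deviation.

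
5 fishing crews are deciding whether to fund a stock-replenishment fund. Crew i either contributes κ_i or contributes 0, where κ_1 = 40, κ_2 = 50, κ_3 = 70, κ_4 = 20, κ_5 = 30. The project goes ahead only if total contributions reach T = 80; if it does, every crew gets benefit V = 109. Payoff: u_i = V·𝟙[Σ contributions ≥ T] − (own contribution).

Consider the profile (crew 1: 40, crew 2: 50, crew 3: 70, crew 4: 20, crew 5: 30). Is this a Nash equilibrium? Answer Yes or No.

No

Total = 210 ≥ 80: provided.
Crew 1 (pledges 40, payoff 69): dropping to 0 → total 170, payoff 109. Profitable deviation.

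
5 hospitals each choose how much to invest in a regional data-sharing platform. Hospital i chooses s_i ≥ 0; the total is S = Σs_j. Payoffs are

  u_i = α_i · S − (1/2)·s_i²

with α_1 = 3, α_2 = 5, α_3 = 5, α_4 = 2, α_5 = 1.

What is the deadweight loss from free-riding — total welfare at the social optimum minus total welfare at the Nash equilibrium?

Hospital i's FOC: ∂u_i/∂s_i = α_i − s_i = 0, so s_i* = α_i.
NE contributions = (3, 5, 5, 2, 1); S = 16.
W^NE = (Σα)·S − ½Σα_i² = 16² − ½·64 = 224.
Planner sets s_i = Σα_j = 16 for every i, so S^SO = 5·16 = 80.
W^SO = (Σα)·S^SO − ½·5·(Σα)² = (5/2)·16² = 640.
Deadweight loss = W^SO − W^NE = 416.

416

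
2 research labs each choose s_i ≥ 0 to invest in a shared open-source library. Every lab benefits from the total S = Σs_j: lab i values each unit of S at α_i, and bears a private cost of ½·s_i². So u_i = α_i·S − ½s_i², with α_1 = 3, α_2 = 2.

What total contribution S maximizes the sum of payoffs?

Planner FOC: ∂(Σu_j)/∂s_i = (Σα_j) − s_i = 0, so s_i^SO = Σα_j = 5 for every i; S^SO = 10.

10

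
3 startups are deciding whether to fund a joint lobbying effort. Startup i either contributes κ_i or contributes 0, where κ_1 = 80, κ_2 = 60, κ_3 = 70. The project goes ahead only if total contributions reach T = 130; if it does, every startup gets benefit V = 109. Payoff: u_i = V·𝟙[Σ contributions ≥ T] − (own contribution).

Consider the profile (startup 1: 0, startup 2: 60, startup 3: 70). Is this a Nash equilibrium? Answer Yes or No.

Total = 130 ≥ 130: provided.
Startup 1 (pledges 0, payoff 109): pledging 80 → total 210, payoff 29. No gain.
Startup 2 (pledges 60, payoff 49): dropping to 0 → total 70, payoff 0. No gain.
Startup 3 (pledges 70, payoff 39): dropping to 0 → total 60, payoff 0. No gain.

Yes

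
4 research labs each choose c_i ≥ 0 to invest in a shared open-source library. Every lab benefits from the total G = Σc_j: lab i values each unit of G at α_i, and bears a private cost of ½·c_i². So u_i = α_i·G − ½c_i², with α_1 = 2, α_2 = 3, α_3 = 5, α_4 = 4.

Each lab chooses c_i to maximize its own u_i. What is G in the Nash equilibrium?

Lab i's FOC: ∂u_i/∂c_i = α_i − c_i = 0, so c_i* = α_i.
NE contributions = (2, 3, 5, 4); G = 14.

14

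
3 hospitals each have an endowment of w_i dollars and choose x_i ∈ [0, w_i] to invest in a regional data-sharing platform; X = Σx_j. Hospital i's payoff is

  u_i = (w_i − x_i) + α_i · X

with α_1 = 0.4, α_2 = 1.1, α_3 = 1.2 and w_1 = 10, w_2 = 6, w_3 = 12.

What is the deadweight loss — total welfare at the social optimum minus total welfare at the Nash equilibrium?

∂u_i/∂x_i = α_i − 1, so hospital i contributes w_i if α_i > 1, else 0.
α_i > 1 for i ∈ {2, 3}; NE contributions (0, 6, 12), X = 18.
W^NE = Σw_i − X^NE + (Σα_i)·X^NE = 28 + 1.7·18 = 58.6.
Planner: ∂(Σu_j)/∂x_i = Σα_j − 1 = 1.7 > 0, so everyone contributes w_i; X^SO = 28, W^SO = 28 + 1.7·28 = 75.6.
Deadweight loss = 17.

17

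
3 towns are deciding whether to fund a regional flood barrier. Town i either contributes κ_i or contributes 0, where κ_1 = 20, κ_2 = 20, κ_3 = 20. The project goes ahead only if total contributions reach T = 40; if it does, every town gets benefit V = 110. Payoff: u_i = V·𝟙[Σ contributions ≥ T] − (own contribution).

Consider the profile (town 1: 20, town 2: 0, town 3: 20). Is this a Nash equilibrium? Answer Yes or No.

Yes

Total = 40 ≥ 40: provided.
Town 1 (pledges 20, payoff 90): dropping to 0 → total 20, payoff 0. No gain.
Town 2 (pledges 0, payoff 110): pledging 20 → total 60, payoff 90. No gain.
Town 3 (pledges 20, payoff 90): dropping to 0 → total 20, payoff 0. No gain.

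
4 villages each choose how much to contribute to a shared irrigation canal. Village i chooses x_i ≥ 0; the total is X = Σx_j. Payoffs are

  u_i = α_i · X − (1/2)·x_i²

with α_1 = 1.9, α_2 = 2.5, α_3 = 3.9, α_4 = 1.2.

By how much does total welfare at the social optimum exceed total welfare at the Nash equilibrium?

103.505

Village i's FOC: ∂u_i/∂x_i = α_i − x_i = 0, so x_i* = α_i.
NE contributions = (1.9, 2.5, 3.9, 1.2); X = 9.5.
W^NE = (Σα)·X − ½Σα_i² = 9.5² − ½·26.51 = 76.995.
Planner sets x_i = Σα_j = 9.5 for every i, so X^SO = 4·9.5 = 38.
W^SO = (Σα)·X^SO − ½·4·(Σα)² = (4/2)·9.5² = 180.5.
Deadweight loss = W^SO − W^NE = 103.505.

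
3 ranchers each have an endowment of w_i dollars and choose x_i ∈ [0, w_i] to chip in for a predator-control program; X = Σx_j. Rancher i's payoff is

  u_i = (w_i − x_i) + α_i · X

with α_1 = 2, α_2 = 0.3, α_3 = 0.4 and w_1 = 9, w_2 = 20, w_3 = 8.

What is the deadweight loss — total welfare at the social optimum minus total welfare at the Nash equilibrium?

∂u_i/∂x_i = α_i − 1, so rancher i contributes w_i if α_i > 1, else 0.
α_i > 1 for i ∈ {1}; NE contributions (9, 0, 0), X = 9.
W^NE = Σw_i − X^NE + (Σα_i)·X^NE = 37 + 1.7·9 = 52.3.
Planner: ∂(Σu_j)/∂x_i = Σα_j − 1 = 1.7 > 0, so everyone contributes w_i; X^SO = 37, W^SO = 37 + 1.7·37 = 99.9.
Deadweight loss = 47.6.

47.6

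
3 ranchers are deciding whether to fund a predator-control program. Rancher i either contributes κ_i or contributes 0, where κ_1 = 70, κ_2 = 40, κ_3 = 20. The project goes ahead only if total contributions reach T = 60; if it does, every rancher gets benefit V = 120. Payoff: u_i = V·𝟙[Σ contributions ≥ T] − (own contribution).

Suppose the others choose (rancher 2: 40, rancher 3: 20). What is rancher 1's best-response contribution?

Others' total = 60 ≥ 60; contributing adds cost 70 for no extra benefit.
Best response: 0.

0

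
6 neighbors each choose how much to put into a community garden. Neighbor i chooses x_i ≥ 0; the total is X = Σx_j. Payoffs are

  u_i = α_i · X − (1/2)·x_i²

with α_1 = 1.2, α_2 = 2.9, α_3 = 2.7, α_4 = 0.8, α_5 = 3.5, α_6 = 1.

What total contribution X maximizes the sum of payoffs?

Planner FOC: ∂(Σu_j)/∂x_i = (Σα_j) − x_i = 0, so x_i^SO = Σα_j = 12.1 for every i; X^SO = 72.6.

72.6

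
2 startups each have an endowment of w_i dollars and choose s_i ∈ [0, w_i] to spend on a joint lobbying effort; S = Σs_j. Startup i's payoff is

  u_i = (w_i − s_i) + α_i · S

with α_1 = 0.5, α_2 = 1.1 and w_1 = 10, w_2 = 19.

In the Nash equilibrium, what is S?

∂u_i/∂s_i = α_i − 1, so startup i contributes w_i if α_i > 1, else 0.
α_i > 1 for i ∈ {2}; NE contributions (0, 19), S = 19.

19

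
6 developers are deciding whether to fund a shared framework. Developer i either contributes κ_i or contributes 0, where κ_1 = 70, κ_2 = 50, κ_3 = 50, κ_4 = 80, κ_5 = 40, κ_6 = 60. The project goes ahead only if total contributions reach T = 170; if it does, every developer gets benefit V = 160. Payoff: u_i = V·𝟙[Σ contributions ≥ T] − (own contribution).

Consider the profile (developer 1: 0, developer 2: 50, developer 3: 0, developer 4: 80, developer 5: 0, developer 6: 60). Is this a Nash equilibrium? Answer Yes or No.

Total = 190 ≥ 170: provided.
Developer 1 (pledges 0, payoff 160): pledging 70 → total 260, payoff 90. No gain.
Developer 2 (pledges 50, payoff 110): dropping to 0 → total 140, payoff 0. No gain.
Developer 3 (pledges 0, payoff 160): pledging 50 → total 240, payoff 110. No gain.
Developer 4 (pledges 80, payoff 80): dropping to 0 → total 110, payoff 0. No gain.
Developer 5 (pledges 0, payoff 160): pledging 40 → total 230, payoff 120. No gain.
Developer 6 (pledges 60, payoff 100): dropping to 0 → total 130, payoff 0. No gain.

Yes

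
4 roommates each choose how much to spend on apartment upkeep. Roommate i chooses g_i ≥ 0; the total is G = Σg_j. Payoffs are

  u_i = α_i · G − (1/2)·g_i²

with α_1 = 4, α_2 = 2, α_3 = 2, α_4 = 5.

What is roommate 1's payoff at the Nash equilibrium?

Roommate i's FOC: ∂u_i/∂g_i = α_i − g_i = 0, so g_i* = α_i.
NE contributions = (4, 2, 2, 5); G = 13.
u_1 = α_1·G − ½·(g_1)² = 4·13 − ½·4² = 44.

44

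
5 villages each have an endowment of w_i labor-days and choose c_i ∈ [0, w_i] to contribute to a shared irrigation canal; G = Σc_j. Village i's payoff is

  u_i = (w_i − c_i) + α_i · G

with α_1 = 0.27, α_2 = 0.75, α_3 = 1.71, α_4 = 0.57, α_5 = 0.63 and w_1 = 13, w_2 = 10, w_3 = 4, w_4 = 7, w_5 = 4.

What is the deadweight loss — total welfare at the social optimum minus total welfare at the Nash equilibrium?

∂u_i/∂c_i = α_i − 1, so village i contributes w_i if α_i > 1, else 0.
α_i > 1 for i ∈ {3}; NE contributions (0, 0, 4, 0, 0), G = 4.
W^NE = Σw_i − G^NE + (Σα_i)·G^NE = 38 + 2.93·4 = 49.72.
Planner: ∂(Σu_j)/∂c_i = Σα_j − 1 = 2.93 > 0, so everyone contributes w_i; G^SO = 38, W^SO = 38 + 2.93·38 = 149.34.
Deadweight loss = 99.62.

99.62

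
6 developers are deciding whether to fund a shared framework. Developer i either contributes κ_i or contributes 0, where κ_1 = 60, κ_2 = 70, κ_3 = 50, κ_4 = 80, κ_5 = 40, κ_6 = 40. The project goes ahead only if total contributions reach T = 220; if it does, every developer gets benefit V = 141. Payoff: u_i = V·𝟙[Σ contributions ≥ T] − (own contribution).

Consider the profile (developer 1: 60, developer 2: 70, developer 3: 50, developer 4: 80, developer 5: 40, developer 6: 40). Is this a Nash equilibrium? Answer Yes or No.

Total = 340 ≥ 220: provided.
Developer 1 (pledges 60, payoff 81): dropping to 0 → total 280, payoff 141. Profitable deviation.

No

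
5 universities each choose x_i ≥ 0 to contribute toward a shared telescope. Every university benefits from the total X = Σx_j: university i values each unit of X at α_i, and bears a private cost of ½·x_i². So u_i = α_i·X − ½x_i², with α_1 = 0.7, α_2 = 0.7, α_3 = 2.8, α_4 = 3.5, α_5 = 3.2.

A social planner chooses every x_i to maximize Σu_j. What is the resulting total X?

Planner FOC: ∂(Σu_j)/∂x_i = (Σα_j) − x_i = 0, so x_i^SO = Σα_j = 10.9 for every i; X^SO = 54.5.

54.5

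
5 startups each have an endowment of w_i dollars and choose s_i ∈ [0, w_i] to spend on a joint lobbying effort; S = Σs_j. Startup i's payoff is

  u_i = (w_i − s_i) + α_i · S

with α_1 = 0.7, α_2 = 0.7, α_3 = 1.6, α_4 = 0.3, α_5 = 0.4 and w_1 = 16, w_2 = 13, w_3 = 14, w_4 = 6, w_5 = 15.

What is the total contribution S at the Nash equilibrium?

14

∂u_i/∂s_i = α_i − 1, so startup i contributes w_i if α_i > 1, else 0.
α_i > 1 for i ∈ {3}; NE contributions (0, 0, 14, 0, 0), S = 14.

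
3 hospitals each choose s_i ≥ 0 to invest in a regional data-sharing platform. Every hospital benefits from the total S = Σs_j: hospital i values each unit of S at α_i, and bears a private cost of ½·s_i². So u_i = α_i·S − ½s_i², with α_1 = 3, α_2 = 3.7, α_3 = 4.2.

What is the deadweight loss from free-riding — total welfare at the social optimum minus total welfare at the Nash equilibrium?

79.57

Hospital i's FOC: ∂u_i/∂s_i = α_i − s_i = 0, so s_i* = α_i.
NE contributions = (3, 3.7, 4.2); S = 10.9.
W^NE = (Σα)·S − ½Σα_i² = 10.9² − ½·40.33 = 98.645.
Planner sets s_i = Σα_j = 10.9 for every i, so S^SO = 3·10.9 = 32.7.
W^SO = (Σα)·S^SO − ½·3·(Σα)² = (3/2)·10.9² = 178.215.
Deadweight loss = W^SO − W^NE = 79.57.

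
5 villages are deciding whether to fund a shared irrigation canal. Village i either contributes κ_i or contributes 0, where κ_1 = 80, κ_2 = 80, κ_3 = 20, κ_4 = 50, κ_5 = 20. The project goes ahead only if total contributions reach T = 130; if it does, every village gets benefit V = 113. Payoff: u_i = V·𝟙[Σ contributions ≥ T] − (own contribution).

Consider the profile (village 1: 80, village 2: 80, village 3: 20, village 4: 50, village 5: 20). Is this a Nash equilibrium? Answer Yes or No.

Total = 250 ≥ 130: provided.
Village 1 (pledges 80, payoff 33): dropping to 0 → total 170, payoff 113. Profitable deviation.

No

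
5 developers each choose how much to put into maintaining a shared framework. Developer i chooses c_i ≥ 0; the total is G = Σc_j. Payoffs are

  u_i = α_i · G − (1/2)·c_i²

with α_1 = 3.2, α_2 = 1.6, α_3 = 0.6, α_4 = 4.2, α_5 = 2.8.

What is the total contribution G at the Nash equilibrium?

Developer i's FOC: ∂u_i/∂c_i = α_i − c_i = 0, so c_i* = α_i.
NE contributions = (3.2, 1.6, 0.6, 4.2, 2.8); G = 12.4.

12.4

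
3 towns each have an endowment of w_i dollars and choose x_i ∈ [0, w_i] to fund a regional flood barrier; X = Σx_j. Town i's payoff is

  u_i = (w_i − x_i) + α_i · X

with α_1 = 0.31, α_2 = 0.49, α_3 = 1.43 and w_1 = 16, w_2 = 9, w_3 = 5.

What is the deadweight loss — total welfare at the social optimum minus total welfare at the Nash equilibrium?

∂u_i/∂x_i = α_i − 1, so town i contributes w_i if α_i > 1, else 0.
α_i > 1 for i ∈ {3}; NE contributions (0, 0, 5), X = 5.
W^NE = Σw_i − X^NE + (Σα_i)·X^NE = 30 + 1.23·5 = 36.15.
Planner: ∂(Σu_j)/∂x_i = Σα_j − 1 = 1.23 > 0, so everyone contributes w_i; X^SO = 30, W^SO = 30 + 1.23·30 = 66.9.
Deadweight loss = 30.75.

30.75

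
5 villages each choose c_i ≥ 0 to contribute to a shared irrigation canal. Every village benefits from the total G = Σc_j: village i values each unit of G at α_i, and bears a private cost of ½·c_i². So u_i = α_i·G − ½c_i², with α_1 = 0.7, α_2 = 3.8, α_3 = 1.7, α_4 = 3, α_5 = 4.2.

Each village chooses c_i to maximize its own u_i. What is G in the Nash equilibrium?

13.4

Village i's FOC: ∂u_i/∂c_i = α_i − c_i = 0, so c_i* = α_i.
NE contributions = (0.7, 3.8, 1.7, 3, 4.2); G = 13.4.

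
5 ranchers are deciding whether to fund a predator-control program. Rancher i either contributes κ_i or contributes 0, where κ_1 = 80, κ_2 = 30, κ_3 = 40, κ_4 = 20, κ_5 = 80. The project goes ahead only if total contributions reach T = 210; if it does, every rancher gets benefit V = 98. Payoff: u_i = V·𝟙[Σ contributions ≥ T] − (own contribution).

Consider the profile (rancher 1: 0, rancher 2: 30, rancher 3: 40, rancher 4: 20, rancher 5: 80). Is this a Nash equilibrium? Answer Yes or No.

No

Total = 170 < 210: not provided.
Rancher 1 (pledges 0, payoff 0): pledging 80 → total 250, payoff 18. Profitable deviation.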